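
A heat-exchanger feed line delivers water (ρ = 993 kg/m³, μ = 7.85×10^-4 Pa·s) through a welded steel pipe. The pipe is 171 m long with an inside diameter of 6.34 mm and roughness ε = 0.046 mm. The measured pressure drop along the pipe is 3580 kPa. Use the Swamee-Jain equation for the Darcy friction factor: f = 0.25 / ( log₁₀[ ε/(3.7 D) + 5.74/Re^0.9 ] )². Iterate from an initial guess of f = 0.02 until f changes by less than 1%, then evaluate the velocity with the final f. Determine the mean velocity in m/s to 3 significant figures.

Rearranging Darcy-Weisbach: V = √(2·ΔP·D/(f·L·ρ)). With ε/D = 4.6e-05/0.00634 = 0.00726, iterate starting from f = 0.02:
  f = 0.02 → V = √(2·3.58e+06·0.00634/(0.02·171·993)) = 3.656 m/s; Re = ρVD/μ = 2.932e+04; f → 0.03697
  f = 0.03697 → V = 2.689 m/s; Re = 2.157e+04; f → 0.03781
  f = 0.03781 → V = 2.659 m/s; Re = 2.133e+04; f → 0.03784
Converged (Δf/f < 1%). With the final f = 0.03784: V = √(2·3.58e+06·0.00634/(0.03784·171·993)) = 2.658 m/s.

V ≈ 2.66 m/s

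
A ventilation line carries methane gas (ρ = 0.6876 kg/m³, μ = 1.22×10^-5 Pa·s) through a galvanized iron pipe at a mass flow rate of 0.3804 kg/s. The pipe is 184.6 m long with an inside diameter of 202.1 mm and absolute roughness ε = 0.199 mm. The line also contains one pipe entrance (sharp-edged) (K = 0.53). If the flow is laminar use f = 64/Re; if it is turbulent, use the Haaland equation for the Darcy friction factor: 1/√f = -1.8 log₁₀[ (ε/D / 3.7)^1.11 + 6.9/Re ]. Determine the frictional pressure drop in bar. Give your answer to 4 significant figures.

ΔP ≈ 0.02004 bar

A = πD²/4 = π(0.2021)²/4 = 0.03208 m²; mean velocity V = ṁ/(ρA) = 0.3804/(0.6876 · 0.03208) = 17.25 m/s.
Reynolds number Re = ρVD/μ = 0.6876 · 17.25 · 0.2021 / 1.22e-05 = 1.964e+05.
Re > 4000 → turbulent. Relative roughness ε/D = 0.000199/0.2021 = 0.000985. Haaland: 1/√f = -1.8 log₁₀[(0.000985/3.7)^1.11 + 6.9/1.964e+05] = -1.8 log₁₀[0.000108 + 3.51e-05] = 6.922, so f = 0.02087.
Total minor-loss coefficient ΣK = 1·0.53 = 0.53.
ΔP = [f·L/D + ΣK]·(ρV²/2) = [0.02087·184.6/0.2021 + 0.53]·(0.6876·17.25²/2) = [19.06 + 0.53]·102.3 = 2004 Pa.
ΔP = 2004 Pa = 0.02004 bar.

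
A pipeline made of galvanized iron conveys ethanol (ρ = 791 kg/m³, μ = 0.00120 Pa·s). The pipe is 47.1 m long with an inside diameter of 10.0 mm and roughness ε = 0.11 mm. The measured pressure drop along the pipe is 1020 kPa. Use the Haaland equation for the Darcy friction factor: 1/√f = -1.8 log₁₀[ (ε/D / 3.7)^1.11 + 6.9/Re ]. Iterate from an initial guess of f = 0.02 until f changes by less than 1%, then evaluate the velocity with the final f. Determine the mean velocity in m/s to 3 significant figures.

Rearranging Darcy-Weisbach: V = √(2·ΔP·D/(f·L·ρ)). With ε/D = 0.00011/0.01 = 0.011, iterate starting from f = 0.02:
  f = 0.02 → V = √(2·1.02e+06·0.01/(0.02·47.1·791)) = 5.232 m/s; Re = ρVD/μ = 3.449e+04; f → 0.04074
  f = 0.04074 → V = 3.666 m/s; Re = 2.417e+04; f → 0.04135
  f = 0.04135 → V = 3.639 m/s; Re = 2.399e+04; f → 0.04136
Converged (Δf/f < 1%). With the final f = 0.04136: V = √(2·1.02e+06·0.01/(0.04136·47.1·791)) = 3.638 m/s.

V ≈ 3.64 m/s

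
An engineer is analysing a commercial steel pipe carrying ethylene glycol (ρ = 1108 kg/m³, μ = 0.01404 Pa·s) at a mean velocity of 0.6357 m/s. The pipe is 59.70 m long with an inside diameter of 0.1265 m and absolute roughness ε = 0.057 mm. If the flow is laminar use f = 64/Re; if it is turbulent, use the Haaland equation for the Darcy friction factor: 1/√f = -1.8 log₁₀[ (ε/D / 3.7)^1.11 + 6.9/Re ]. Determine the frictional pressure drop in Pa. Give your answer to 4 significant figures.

ΔP ≈ 3757 Pa

Reynolds number Re = ρVD/μ = 1108 · 0.6357 · 0.1265 / 0.014 = 6346.
Re > 4000 → turbulent. Relative roughness ε/D = 5.7e-05/0.1265 = 0.000451. Haaland: 1/√f = -1.8 log₁₀[(0.000451/3.7)^1.11 + 6.9/6346] = -1.8 log₁₀[4.52e-05 + 0.00109] = 5.303, so f = 0.03556.
Darcy-Weisbach: ΔP = f(L/D)(ρV²/2) = 0.03556·(59.7/0.1265)·(1108·0.6357²/2) = 0.03556·471.9·223.9 = 3757 Pa.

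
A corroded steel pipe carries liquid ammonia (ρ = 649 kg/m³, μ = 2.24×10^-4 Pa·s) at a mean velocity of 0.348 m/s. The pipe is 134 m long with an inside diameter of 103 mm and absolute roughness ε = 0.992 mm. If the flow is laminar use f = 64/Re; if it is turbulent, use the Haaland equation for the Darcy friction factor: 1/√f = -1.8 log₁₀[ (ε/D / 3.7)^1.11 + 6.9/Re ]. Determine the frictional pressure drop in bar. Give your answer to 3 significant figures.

ΔP ≈ 0.0195 bar

Reynolds number Re = ρVD/μ = 649 · 0.348 · 0.103 / 0.000224 = 1.039e+05.
Re > 4000 → turbulent. Relative roughness ε/D = 0.000992/0.103 = 0.00963. Haaland: 1/√f = -1.8 log₁₀[(0.00963/3.7)^1.11 + 6.9/1.039e+05] = -1.8 log₁₀[0.00135 + 6.64e-05] = 5.126, so f = 0.03805.
Darcy-Weisbach: ΔP = f(L/D)(ρV²/2) = 0.03805·(134/0.103)·(649·0.348²/2) = 0.03805·1301·39.3 = 1945 Pa.
ΔP = 1945 Pa = 0.0195 bar.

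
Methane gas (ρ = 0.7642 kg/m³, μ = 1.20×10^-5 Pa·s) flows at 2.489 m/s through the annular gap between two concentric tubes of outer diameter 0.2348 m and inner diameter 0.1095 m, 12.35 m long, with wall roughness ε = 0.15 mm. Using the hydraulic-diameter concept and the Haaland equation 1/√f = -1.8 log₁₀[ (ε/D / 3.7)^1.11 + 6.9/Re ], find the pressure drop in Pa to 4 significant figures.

Hydraulic diameter D_h = 4A/P = D_o - D_i = 0.2348 - 0.1095 = 0.1253 m.
Re = ρVD_h/μ = 0.7642·2.489·0.1253/1.2e-05 = 1.986e+04.
ε/D_h = 0.00015/0.1253 = 0.0012; Haaland gives 1/√f = -1.8 log₁₀[0.000134+0.000347] = 5.972, so f = 0.02804.
ΔP = f(L/D_h)(ρV²/2) = 0.02804·12.35/0.1253·2.367 = 6.542 Pa.

ΔP ≈ 6.542 Pa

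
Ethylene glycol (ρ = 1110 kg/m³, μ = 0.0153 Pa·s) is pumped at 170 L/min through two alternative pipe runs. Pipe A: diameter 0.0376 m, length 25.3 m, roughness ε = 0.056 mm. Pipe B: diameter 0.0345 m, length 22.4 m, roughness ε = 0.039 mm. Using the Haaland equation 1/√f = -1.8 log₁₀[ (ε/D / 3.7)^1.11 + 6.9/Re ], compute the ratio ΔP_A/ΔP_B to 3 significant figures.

ΔP_A/ΔP_B ≈ 0.760

Pipe A: V = Q/A = 0.002833/0.00111 = 2.552 m/s; Re = 6961; ε/D = 0.00149; Haaland → f = 0.03583; ΔP_A = f(L/D)(ρV²/2) = 8.713e+04 Pa.
Pipe B: V = Q/A = 0.002833/0.0009348 = 3.031 m/s; Re = 7586; ε/D = 0.00113; Haaland → f = 0.03464; ΔP_B = f(L/D)(ρV²/2) = 1.147e+05 Pa.
ΔP_A/ΔP_B = 8.713e+04/1.147e+05 = 0.760.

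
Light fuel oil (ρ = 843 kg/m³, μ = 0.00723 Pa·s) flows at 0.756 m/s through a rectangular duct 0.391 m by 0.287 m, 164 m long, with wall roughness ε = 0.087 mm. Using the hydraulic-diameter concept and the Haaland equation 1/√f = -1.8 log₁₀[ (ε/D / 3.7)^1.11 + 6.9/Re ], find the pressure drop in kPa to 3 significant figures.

ΔP ≈ 2.87 kPa

Hydraulic diameter D_h = 4A/P = 4·(0.391·0.287)/(2·(0.391+0.287)) = 0.4489/1.356 = 0.331 m.
Re = ρVD_h/μ = 843·0.756·0.331/0.00723 = 2.918e+04.
ε/D_h = 8.7e-05/0.331 = 0.000263; Haaland gives 1/√f = -1.8 log₁₀[2.48e-05+0.000236] = 6.449, so f = 0.02404.
ΔP = f(L/D_h)(ρV²/2) = 0.02404·164/0.331·240.9 = 2870 Pa.
ΔP = 2.87 kPa.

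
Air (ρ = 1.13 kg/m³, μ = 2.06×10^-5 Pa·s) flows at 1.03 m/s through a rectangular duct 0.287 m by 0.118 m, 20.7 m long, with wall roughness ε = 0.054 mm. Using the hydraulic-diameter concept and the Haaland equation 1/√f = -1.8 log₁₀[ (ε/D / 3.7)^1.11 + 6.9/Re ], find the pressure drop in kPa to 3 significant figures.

ΔP ≈ 0.00235 kPa

Hydraulic diameter D_h = 4A/P = 4·(0.287·0.118)/(2·(0.287+0.118)) = 0.1355/0.81 = 0.1672 m.
Re = ρVD_h/μ = 1.13·1.03·0.1672/2.06e-05 = 9449.
ε/D_h = 5.4e-05/0.1672 = 0.000323; Haaland gives 1/√f = -1.8 log₁₀[3.12e-05+0.00073] = 5.613, so f = 0.03174.
ΔP = f(L/D_h)(ρV²/2) = 0.03174·20.7/0.1672·0.5994 = 2.355 Pa.
ΔP = 0.00235 kPa.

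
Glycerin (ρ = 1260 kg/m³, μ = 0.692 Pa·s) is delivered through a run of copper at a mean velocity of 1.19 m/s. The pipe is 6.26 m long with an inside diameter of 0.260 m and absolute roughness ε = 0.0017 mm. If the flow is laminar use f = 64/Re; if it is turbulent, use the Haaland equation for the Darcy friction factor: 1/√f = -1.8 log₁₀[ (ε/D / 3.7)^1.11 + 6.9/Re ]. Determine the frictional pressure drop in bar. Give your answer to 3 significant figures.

Reynolds number Re = ρVD/μ = 1260 · 1.19 · 0.26 / 0.692 = 563.4.
Re < 2300 → laminar flow, so f = 64/Re = 64/563.4 = 0.1136 (the turbulent correlation is not needed).
Darcy-Weisbach: ΔP = f(L/D)(ρV²/2) = 0.1136·(6.26/0.26)·(1260·1.19²/2) = 0.1136·24.08·892.1 = 2440 Pa.
ΔP = 2440 Pa = 0.0244 bar.

ΔP ≈ 0.0244 bar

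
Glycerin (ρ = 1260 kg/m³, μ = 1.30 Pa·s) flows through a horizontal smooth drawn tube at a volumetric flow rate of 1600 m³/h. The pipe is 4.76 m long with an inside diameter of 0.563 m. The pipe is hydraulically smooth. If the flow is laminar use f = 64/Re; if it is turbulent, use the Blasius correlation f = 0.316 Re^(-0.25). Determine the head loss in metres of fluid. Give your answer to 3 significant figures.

h_f ≈ 0.0902 m

Q = 1600 m³/h = 1600/3600 = 0.4444 m³/s.
Cross-sectional area A = πD²/4 = π(0.563)²/4 = 0.2489 m²; mean velocity V = Q/A = 0.4444/0.2489 = 1.785 m/s.
Reynolds number Re = ρVD/μ = 1260 · 1.785 · 0.563 / 1.3 = 974.2.
Re < 2300 → laminar flow, so f = 64/Re = 64/974.2 = 0.0657 (the turbulent correlation is not needed).
Darcy-Weisbach: ΔP = f(L/D)(ρV²/2) = 0.0657·(4.76/0.563)·(1260·1.785²/2) = 0.0657·8.455·2008 = 1115 Pa.
Head loss h_f = ΔP/(ρg) = 1115/(1260·9.81) = 0.0902 m.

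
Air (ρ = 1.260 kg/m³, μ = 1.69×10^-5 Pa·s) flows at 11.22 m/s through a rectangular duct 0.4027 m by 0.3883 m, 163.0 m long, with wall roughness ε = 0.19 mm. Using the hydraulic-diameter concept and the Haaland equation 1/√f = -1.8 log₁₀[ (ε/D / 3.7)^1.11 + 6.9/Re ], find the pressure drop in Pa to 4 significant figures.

ΔP ≈ 583.5 Pa

Hydraulic diameter D_h = 4A/P = 4·(0.4027·0.3883)/(2·(0.4027+0.3883)) = 0.6255/1.582 = 0.3954 m.
Re = ρVD_h/μ = 1.26·11.22·0.3954/1.69e-05 = 3.307e+05.
ε/D_h = 0.00019/0.3954 = 0.000481; Haaland gives 1/√f = -1.8 log₁₀[4.85e-05+2.09e-05] = 7.486, so f = 0.01785.
ΔP = f(L/D_h)(ρV²/2) = 0.01785·163/0.3954·79.31 = 583.5 Pa.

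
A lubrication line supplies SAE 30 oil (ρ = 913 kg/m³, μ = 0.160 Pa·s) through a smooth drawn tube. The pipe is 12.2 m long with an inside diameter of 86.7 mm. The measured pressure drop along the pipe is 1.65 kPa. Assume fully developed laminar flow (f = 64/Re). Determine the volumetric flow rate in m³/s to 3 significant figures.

Q ≈ 0.00117 m³/s

For laminar flow, f = 64/Re with Re = ρVD/μ, so Darcy-Weisbach reduces to ΔP = 32μLV/D². Solving for V: V = ΔP·D²/(32μL) = 1650·(0.0867)²/(32·0.16·12.2) = 0.1986 m/s.
Check: Re = ρVD/μ = 913·0.1986·0.0867/0.16 = 98.23 < 2300, so the laminar assumption holds.
Q = V·A = 0.1986·(π/4·0.0867²) = 0.001172 m³/s = 0.00117 m³/s.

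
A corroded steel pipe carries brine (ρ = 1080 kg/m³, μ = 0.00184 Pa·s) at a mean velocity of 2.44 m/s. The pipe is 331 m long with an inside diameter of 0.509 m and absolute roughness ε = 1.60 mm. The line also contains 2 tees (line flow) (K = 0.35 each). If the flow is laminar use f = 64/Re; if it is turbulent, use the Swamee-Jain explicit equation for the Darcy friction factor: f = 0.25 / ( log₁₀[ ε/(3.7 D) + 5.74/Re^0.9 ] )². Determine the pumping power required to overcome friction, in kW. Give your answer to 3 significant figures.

P ≈ 28.9 kW

Reynolds number Re = ρVD/μ = 1080 · 2.44 · 0.509 / 0.00184 = 7.29e+05.
Re > 4000 → turbulent. Relative roughness ε/D = 0.0016/0.509 = 0.00314. Swamee-Jain: f = 0.25/(log₁₀[0.00314/3.7 + 5.74/7.29e+05^0.9])² = 0.25/(log₁₀[0.00085 + 3.04e-05])² = 0.25/(-3.056)² = 0.02678.
Total minor-loss coefficient ΣK = 2·0.35 = 0.7.
ΔP = [f·L/D + ΣK]·(ρV²/2) = [0.02678·331/0.509 + 0.7]·(1080·2.44²/2) = [17.41 + 0.7]·3215 = 5.823e+04 Pa.
Q = V·A = 2.44·0.2035 = 0.4965 m³/s.
Pumping power P = QΔP = 0.4965·5.823e+04 = 28910 W = 28.9 kW.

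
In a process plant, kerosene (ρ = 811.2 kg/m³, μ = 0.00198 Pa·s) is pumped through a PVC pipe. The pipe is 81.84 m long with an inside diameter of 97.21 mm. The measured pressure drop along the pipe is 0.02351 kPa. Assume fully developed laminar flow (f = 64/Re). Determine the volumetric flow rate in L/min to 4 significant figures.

Q ≈ 19.08 L/min

For laminar flow, f = 64/Re with Re = ρVD/μ, so Darcy-Weisbach reduces to ΔP = 32μLV/D². Solving for V: V = ΔP·D²/(32μL) = 23.51·(0.09721)²/(32·0.00198·81.84) = 0.04284 m/s.
Check: Re = ρVD/μ = 811.2·0.04284·0.09721/0.00198 = 1706 < 2300, so the laminar assumption holds.
Q = V·A = 0.04284·(π/4·0.09721²) = 0.000318 m³/s = 19.08 L/min.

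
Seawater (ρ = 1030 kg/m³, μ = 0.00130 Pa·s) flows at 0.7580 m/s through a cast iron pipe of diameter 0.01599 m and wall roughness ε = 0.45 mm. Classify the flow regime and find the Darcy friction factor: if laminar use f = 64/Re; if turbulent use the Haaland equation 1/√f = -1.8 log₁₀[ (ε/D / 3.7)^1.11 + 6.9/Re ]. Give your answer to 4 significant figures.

Re = ρVD/μ = 1030·0.758·0.01599/0.0013 = 9603.
Re > 4000 → turbulent. ε/D = 0.00045/0.01599 = 0.0281; Haaland: 1/√f = -1.8 log₁₀[0.00445 + 0.000719] = 4.116, so f = 0.05902.

f ≈ 0.05902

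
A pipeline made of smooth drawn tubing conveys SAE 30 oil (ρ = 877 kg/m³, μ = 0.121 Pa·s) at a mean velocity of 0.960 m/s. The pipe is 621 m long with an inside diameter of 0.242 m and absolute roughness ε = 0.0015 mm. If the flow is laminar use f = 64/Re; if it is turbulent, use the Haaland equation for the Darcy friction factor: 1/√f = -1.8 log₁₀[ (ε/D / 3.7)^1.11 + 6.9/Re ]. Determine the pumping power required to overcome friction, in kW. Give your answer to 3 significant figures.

Reynolds number Re = ρVD/μ = 877 · 0.96 · 0.242 / 0.121 = 1684.
Re < 2300 → laminar flow, so f = 64/Re = 64/1684 = 0.03801 (the turbulent correlation is not needed).
Darcy-Weisbach: ΔP = f(L/D)(ρV²/2) = 0.03801·(621/0.242)·(877·0.96²/2) = 0.03801·2566·404.1 = 3.942e+04 Pa.
Q = V·A = 0.96·0.046 = 0.04416 m³/s.
Pumping power P = QΔP = 0.04416·3.942e+04 = 1740 W = 1.74 kW.

P ≈ 1.74 kW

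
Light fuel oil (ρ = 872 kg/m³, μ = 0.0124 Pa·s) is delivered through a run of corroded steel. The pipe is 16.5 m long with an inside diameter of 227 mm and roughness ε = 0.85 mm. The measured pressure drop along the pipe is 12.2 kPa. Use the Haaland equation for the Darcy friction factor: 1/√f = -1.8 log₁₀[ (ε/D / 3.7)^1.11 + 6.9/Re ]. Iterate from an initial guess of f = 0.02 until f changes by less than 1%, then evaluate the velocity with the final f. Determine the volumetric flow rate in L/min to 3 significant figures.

Rearranging Darcy-Weisbach: V = √(2·ΔP·D/(f·L·ρ)). With ε/D = 0.00085/0.227 = 0.00374, iterate starting from f = 0.02:
  f = 0.02 → V = √(2·1.22e+04·0.227/(0.02·16.5·872)) = 4.387 m/s; Re = ρVD/μ = 7.003e+04; f → 0.02936
  f = 0.02936 → V = 3.621 m/s; Re = 5.78e+04; f → 0.02964
Converged (Δf/f < 1%). With the final f = 0.02964: V = √(2·1.22e+04·0.227/(0.02964·16.5·872)) = 3.604 m/s.
Q = V·A = 3.604·(π/4·0.227²) = 0.1458 m³/s = 8750 L/min.

Q ≈ 8750 L/min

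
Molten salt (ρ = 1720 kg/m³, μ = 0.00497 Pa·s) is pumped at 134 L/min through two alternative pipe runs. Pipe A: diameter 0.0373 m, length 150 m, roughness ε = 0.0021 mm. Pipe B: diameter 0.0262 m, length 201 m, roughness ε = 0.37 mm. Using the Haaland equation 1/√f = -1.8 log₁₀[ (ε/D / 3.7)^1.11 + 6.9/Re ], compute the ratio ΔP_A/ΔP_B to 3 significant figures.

Pipe A: V = Q/A = 0.002233/0.001093 = 2.044 m/s; Re = 2.638e+04; ε/D = 5.63e-05; Haaland → f = 0.02415; ΔP_A = f(L/D)(ρV²/2) = 3.489e+05 Pa.
Pipe B: V = Q/A = 0.002233/0.0005391 = 4.142 m/s; Re = 3.756e+04; ε/D = 0.0141; Haaland → f = 0.04404; ΔP_B = f(L/D)(ρV²/2) = 4.986e+06 Pa.
ΔP_A/ΔP_B = 3.489e+05/4.986e+06 = 0.0700.

ΔP_A/ΔP_B ≈ 0.0700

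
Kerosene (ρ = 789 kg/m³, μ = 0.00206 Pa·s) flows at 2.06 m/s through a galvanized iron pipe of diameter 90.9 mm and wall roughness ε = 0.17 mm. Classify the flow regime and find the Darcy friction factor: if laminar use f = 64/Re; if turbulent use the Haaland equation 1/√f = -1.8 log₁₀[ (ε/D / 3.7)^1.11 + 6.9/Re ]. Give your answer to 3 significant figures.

f ≈ 0.0252

Re = ρVD/μ = 789·2.06·0.0909/0.00206 = 7.172e+04.
Re > 4000 → turbulent. ε/D = 0.00017/0.0909 = 0.00187; Haaland: 1/√f = -1.8 log₁₀[0.000219 + 9.62e-05] = 6.302, so f = 0.02518.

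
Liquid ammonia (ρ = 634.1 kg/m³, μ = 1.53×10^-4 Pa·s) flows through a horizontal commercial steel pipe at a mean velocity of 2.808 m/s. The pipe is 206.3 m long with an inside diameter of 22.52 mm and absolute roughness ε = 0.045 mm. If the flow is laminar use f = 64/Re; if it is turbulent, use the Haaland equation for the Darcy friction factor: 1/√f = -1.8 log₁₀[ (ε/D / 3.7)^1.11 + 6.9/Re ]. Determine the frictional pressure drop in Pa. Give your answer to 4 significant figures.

Reynolds number Re = ρVD/μ = 634.1 · 2.808 · 0.02252 / 0.000153 = 2.621e+05.
Re > 4000 → turbulent. Relative roughness ε/D = 4.5e-05/0.02252 = 0.002. Haaland: 1/√f = -1.8 log₁₀[(0.002/3.7)^1.11 + 6.9/2.621e+05] = -1.8 log₁₀[0.000236 + 2.63e-05] = 6.446, so f = 0.02407.
Darcy-Weisbach: ΔP = f(L/D)(ρV²/2) = 0.02407·(206.3/0.02252)·(634.1·2.808²/2) = 0.02407·9161·2500 = 5.512e+05 Pa.

ΔP ≈ 551200 Pa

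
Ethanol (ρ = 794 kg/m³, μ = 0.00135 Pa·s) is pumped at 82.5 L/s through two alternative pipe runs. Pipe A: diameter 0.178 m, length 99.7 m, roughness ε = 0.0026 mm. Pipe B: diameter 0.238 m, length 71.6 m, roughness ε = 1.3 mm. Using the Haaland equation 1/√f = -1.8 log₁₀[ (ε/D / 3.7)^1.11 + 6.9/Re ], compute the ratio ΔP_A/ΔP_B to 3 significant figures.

ΔP_A/ΔP_B ≈ 2.66

Pipe A: V = Q/A = 0.0825/0.02488 = 3.315 m/s; Re = 3.471e+05; ε/D = 1.46e-05; Haaland → f = 0.01409; ΔP_A = f(L/D)(ρV²/2) = 3.444e+04 Pa.
Pipe B: V = Q/A = 0.0825/0.04449 = 1.854 m/s; Re = 2.596e+05; ε/D = 0.00546; Haaland → f = 0.03157; ΔP_B = f(L/D)(ρV²/2) = 1.297e+04 Pa.
ΔP_A/ΔP_B = 3.444e+04/1.297e+04 = 2.66.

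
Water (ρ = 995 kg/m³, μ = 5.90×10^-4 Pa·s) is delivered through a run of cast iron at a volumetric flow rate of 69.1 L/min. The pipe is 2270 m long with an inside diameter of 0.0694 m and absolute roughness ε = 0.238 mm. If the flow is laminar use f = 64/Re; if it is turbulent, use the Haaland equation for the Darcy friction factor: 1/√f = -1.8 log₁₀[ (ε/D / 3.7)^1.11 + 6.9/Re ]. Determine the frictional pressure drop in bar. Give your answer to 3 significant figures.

Q = 69.1 L/min = 69.1/60000 = 0.001152 m³/s.
Cross-sectional area A = πD²/4 = π(0.0694)²/4 = 0.003783 m²; mean velocity V = Q/A = 0.001152/0.003783 = 0.3045 m/s.
Reynolds number Re = ρVD/μ = 995 · 0.3045 · 0.0694 / 0.00059 = 3.563e+04.
Re > 4000 → turbulent. Relative roughness ε/D = 0.000238/0.0694 = 0.00343. Haaland: 1/√f = -1.8 log₁₀[(0.00343/3.7)^1.11 + 6.9/3.563e+04] = -1.8 log₁₀[0.00043 + 0.000194] = 5.769, so f = 0.03004.
Darcy-Weisbach: ΔP = f(L/D)(ρV²/2) = 0.03004·(2270/0.0694)·(995·0.3045²/2) = 0.03004·3.271e+04·46.11 = 4.532e+04 Pa.
ΔP = 4.532e+04 Pa = 0.453 bar.

ΔP ≈ 0.453 bar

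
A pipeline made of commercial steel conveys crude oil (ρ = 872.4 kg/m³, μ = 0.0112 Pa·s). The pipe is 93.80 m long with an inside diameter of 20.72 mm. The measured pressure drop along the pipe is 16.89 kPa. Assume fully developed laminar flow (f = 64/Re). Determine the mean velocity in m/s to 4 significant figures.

For laminar flow, f = 64/Re with Re = ρVD/μ, so Darcy-Weisbach reduces to ΔP = 32μLV/D². Solving for V: V = ΔP·D²/(32μL) = 1.689e+04·(0.02072)²/(32·0.0112·93.8) = 0.2157 m/s.
Check: Re = ρVD/μ = 872.4·0.2157·0.02072/0.0112 = 348.1 < 2300, so the laminar assumption holds.

V ≈ 0.2157 m/s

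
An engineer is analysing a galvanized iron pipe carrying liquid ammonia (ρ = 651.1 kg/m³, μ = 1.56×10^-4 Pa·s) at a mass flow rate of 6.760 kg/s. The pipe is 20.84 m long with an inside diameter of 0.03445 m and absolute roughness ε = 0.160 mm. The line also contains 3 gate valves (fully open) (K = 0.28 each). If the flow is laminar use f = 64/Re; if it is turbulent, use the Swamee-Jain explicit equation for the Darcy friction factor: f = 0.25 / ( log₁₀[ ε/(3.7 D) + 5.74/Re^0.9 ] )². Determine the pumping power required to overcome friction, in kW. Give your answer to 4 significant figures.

A = πD²/4 = π(0.03445)²/4 = 0.0009321 m²; mean velocity V = ṁ/(ρA) = 6.76/(651.1 · 0.0009321) = 11.14 m/s.
Reynolds number Re = ρVD/μ = 651.1 · 11.14 · 0.03445 / 0.000156 = 1.602e+06.
Re > 4000 → turbulent. Relative roughness ε/D = 0.00016/0.03445 = 0.00464. Swamee-Jain: f = 0.25/(log₁₀[0.00464/3.7 + 5.74/1.602e+06^0.9])² = 0.25/(log₁₀[0.00126 + 1.5e-05])² = 0.25/(-2.896)² = 0.02981.
Total minor-loss coefficient ΣK = 3·0.28 = 0.84.
ΔP = [f·L/D + ΣK]·(ρV²/2) = [0.02981·20.84/0.03445 + 0.84]·(651.1·11.14²/2) = [18.03 + 0.84]·4.039e+04 = 7.622e+05 Pa.
Q = ṁ/ρ = 6.76/651.1 = 0.01038 m³/s.
Pumping power P = QΔP = 0.01038·7.622e+05 = 7913.5 W = 7.913 kW.

P ≈ 7.913 kW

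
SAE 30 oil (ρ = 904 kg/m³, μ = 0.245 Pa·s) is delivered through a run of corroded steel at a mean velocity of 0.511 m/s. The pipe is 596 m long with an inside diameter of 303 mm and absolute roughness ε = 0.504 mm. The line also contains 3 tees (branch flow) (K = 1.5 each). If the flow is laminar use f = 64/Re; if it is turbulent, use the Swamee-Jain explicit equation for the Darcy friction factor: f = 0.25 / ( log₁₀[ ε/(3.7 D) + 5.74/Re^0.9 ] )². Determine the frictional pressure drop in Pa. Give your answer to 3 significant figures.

Reynolds number Re = ρVD/μ = 904 · 0.511 · 0.303 / 0.245 = 571.3.
Re < 2300 → laminar flow, so f = 64/Re = 64/571.3 = 0.112 (the turbulent correlation is not needed).
Total minor-loss coefficient ΣK = 3·1.5 = 4.5.
ΔP = [f·L/D + ΣK]·(ρV²/2) = [0.112·596/0.303 + 4.5]·(904·0.511²/2) = [220.4 + 4.5]·118 = 2.654e+04 Pa.

ΔP ≈ 26500 Pa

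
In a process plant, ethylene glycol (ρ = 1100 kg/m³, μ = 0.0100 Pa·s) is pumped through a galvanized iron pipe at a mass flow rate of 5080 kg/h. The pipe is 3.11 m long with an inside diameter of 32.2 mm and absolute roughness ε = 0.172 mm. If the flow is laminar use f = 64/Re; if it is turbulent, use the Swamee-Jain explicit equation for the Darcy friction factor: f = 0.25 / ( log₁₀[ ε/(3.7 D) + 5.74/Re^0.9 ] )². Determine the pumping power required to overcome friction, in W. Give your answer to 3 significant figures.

ṁ = 5080 kg/h = 5080/3600 = 1.411 kg/s.
A = πD²/4 = π(0.0322)²/4 = 0.0008143 m²; mean velocity V = ṁ/(ρA) = 1.411/(1100 · 0.0008143) = 1.575 m/s.
Reynolds number Re = ρVD/μ = 1100 · 1.575 · 0.0322 / 0.01 = 5580.
Re > 4000 → turbulent. Relative roughness ε/D = 0.000172/0.0322 = 0.00534. Swamee-Jain: f = 0.25/(log₁₀[0.00534/3.7 + 5.74/5580^0.9])² = 0.25/(log₁₀[0.00144 + 0.00244])² = 0.25/(-2.411)² = 0.04301.
Darcy-Weisbach: ΔP = f(L/D)(ρV²/2) = 0.04301·(3.11/0.0322)·(1100·1.575²/2) = 0.04301·96.58·1365 = 5669 Pa.
Q = ṁ/ρ = 1.411/1100 = 0.001283 m³/s.
Pumping power P = QΔP = 0.001283·5669 = 7.273 W = 7.27 W.

P ≈ 7.27 W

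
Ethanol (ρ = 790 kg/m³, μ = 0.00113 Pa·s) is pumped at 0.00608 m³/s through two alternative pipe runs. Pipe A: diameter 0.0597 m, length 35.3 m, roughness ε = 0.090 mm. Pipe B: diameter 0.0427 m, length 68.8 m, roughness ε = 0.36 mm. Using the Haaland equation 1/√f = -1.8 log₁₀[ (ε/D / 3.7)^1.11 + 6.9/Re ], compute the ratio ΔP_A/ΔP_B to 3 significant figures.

ΔP_A/ΔP_B ≈ 0.0627

Pipe A: V = Q/A = 0.00608/0.002799 = 2.172 m/s; Re = 9.065e+04; ε/D = 0.00151; Haaland → f = 0.02376; ΔP_A = f(L/D)(ρV²/2) = 2.618e+04 Pa.
Pipe B: V = Q/A = 0.00608/0.001432 = 4.246 m/s; Re = 1.267e+05; ε/D = 0.00843; Haaland → f = 0.03637; ΔP_B = f(L/D)(ρV²/2) = 4.172e+05 Pa.
ΔP_A/ΔP_B = 2.618e+04/4.172e+05 = 0.0627.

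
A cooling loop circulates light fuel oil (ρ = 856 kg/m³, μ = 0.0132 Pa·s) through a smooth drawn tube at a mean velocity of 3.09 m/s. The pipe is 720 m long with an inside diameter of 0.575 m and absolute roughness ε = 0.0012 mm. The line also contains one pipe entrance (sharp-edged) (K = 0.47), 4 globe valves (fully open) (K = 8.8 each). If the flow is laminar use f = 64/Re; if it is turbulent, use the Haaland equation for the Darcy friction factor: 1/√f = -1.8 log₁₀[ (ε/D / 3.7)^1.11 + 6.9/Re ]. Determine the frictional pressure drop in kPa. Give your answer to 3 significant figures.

ΔP ≈ 234 kPa

Reynolds number Re = ρVD/μ = 856 · 3.09 · 0.575 / 0.0132 = 1.152e+05.
Re > 4000 → turbulent. Relative roughness ε/D = 1.2e-06/0.575 = 2.09e-06. Haaland: 1/√f = -1.8 log₁₀[(2.09e-06/3.7)^1.11 + 6.9/1.152e+05] = -1.8 log₁₀[1.16e-07 + 5.99e-05] = 7.599, so f = 0.01732.
Total minor-loss coefficient ΣK = 1·0.47 + 4·8.8 = 35.7.
ΔP = [f·L/D + ΣK]·(ρV²/2) = [0.01732·720/0.575 + 35.7]·(856·3.09²/2) = [21.68 + 35.7]·4087 = 2.344e+05 Pa.
ΔP = 2.344e+05 Pa = 234 kPa.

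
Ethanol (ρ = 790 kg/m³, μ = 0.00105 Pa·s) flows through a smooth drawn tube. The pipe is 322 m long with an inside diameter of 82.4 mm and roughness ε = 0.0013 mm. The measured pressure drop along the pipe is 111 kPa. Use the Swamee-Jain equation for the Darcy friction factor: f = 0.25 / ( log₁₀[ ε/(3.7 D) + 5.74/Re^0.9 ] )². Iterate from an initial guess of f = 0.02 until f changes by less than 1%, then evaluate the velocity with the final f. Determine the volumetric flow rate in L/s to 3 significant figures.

Rearranging Darcy-Weisbach: V = √(2·ΔP·D/(f·L·ρ)). With ε/D = 1.3e-06/0.0824 = 1.58e-05, iterate starting from f = 0.02:
  f = 0.02 → V = √(2·1.11e+05·0.0824/(0.02·322·790)) = 1.896 m/s; Re = ρVD/μ = 1.176e+05; f → 0.01738
  f = 0.01738 → V = 2.034 m/s; Re = 1.261e+05; f → 0.01714
  f = 0.01714 → V = 2.048 m/s; Re = 1.27e+05; f → 0.01711
Converged (Δf/f < 1%). With the final f = 0.01711: V = √(2·1.11e+05·0.0824/(0.01711·322·790)) = 2.05 m/s.
Q = V·A = 2.05·(π/4·0.0824²) = 0.01093 m³/s = 10.9 L/s.

Q ≈ 10.9 L/s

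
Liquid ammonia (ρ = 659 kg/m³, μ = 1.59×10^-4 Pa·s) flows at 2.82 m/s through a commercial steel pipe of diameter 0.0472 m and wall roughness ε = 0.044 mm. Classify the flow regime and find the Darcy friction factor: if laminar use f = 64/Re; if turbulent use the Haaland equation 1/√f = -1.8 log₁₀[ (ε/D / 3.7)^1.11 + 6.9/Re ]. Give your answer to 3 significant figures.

f ≈ 0.0198

Re = ρVD/μ = 659·2.82·0.0472/0.000159 = 5.517e+05.
Re > 4000 → turbulent. ε/D = 4.4e-05/0.0472 = 0.000932; Haaland: 1/√f = -1.8 log₁₀[0.000101 + 1.25e-05] = 7.099, so f = 0.01984.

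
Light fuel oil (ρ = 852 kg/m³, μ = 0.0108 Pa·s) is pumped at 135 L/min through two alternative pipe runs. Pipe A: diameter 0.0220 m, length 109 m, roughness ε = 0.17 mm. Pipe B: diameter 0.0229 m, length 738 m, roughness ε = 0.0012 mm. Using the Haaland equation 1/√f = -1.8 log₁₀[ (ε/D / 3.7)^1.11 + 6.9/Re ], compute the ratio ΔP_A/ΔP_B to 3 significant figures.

Pipe A: V = Q/A = 0.00225/0.0003801 = 5.919 m/s; Re = 1.027e+04; ε/D = 0.00773; Haaland → f = 0.04047; ΔP_A = f(L/D)(ρV²/2) = 2.992e+06 Pa.
Pipe B: V = Q/A = 0.00225/0.0004119 = 5.463 m/s; Re = 9869; ε/D = 5.24e-05; Haaland → f = 0.03105; ΔP_B = f(L/D)(ρV²/2) = 1.272e+07 Pa.
ΔP_A/ΔP_B = 2.992e+06/1.272e+07 = 0.235.

ΔP_A/ΔP_B ≈ 0.235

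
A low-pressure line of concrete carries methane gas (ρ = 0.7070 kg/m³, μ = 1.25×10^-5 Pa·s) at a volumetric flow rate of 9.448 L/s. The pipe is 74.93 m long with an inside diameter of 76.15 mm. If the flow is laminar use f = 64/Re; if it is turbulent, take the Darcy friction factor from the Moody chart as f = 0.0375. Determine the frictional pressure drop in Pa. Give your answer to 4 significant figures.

Q = 9.448 L/s = 9.448/1000 = 0.009448 m³/s.
Cross-sectional area A = πD²/4 = π(0.07615)²/4 = 0.004554 m²; mean velocity V = Q/A = 0.009448/0.004554 = 2.074 m/s.
Reynolds number Re = ρVD/μ = 0.707 · 2.074 · 0.07615 / 1.25e-05 = 8935.
Re > 4000 → turbulent; use the Moody-chart value f = 0.0375.
Darcy-Weisbach: ΔP = f(L/D)(ρV²/2) = 0.0375·(74.93/0.07615)·(0.707·2.074²/2) = 0.0375·984·1.521 = 56.13 Pa.

ΔP ≈ 56.13 Pa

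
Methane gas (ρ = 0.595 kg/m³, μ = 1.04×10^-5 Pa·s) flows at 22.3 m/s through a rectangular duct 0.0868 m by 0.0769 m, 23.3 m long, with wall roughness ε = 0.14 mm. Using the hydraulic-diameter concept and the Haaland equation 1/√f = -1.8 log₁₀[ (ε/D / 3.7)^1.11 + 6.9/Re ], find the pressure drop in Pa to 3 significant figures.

Hydraulic diameter D_h = 4A/P = 4·(0.0868·0.0769)/(2·(0.0868+0.0769)) = 0.0267/0.3274 = 0.08155 m.
Re = ρVD_h/μ = 0.595·22.3·0.08155/1.04e-05 = 1.04e+05.
ε/D_h = 0.00014/0.08155 = 0.00172; Haaland gives 1/√f = -1.8 log₁₀[0.000199+6.63e-05] = 6.436, so f = 0.02414.
ΔP = f(L/D_h)(ρV²/2) = 0.02414·23.3/0.08155·147.9 = 1020 Pa.

ΔP ≈ 1020 Pa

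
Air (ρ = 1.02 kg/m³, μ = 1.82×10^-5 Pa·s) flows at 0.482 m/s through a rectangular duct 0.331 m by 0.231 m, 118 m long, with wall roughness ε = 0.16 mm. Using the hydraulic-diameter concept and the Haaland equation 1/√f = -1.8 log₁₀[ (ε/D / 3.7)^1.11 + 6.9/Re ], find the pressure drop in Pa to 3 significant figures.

ΔP ≈ 1.76 Pa

Hydraulic diameter D_h = 4A/P = 4·(0.331·0.231)/(2·(0.331+0.231)) = 0.3058/1.124 = 0.2721 m.
Re = ρVD_h/μ = 1.02·0.482·0.2721/1.82e-05 = 7350.
ε/D_h = 0.00016/0.2721 = 0.000588; Haaland gives 1/√f = -1.8 log₁₀[6.07e-05+0.000939] = 5.4, so f = 0.03429.
ΔP = f(L/D_h)(ρV²/2) = 0.03429·118/0.2721·0.1185 = 1.762 Pa.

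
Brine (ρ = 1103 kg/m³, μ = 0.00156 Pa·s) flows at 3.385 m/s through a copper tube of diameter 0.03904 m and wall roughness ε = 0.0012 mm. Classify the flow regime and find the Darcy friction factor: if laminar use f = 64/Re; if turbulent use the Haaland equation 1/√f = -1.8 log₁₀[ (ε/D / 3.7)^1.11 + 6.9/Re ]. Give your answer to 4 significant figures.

Re = ρVD/μ = 1103·3.385·0.03904/0.00156 = 9.344e+04.
Re > 4000 → turbulent. ε/D = 1.2e-06/0.03904 = 3.07e-05; Haaland: 1/√f = -1.8 log₁₀[2.29e-06 + 7.38e-05] = 7.413, so f = 0.0182.

f ≈ 0.01820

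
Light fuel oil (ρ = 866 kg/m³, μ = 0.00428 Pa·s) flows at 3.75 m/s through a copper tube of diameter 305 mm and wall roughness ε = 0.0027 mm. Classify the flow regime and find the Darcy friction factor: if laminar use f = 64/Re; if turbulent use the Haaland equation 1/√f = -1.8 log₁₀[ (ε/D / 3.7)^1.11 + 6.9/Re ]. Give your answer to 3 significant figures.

Re = ρVD/μ = 866·3.75·0.305/0.00428 = 2.314e+05.
Re > 4000 → turbulent. ε/D = 2.7e-06/0.305 = 8.85e-06; Haaland: 1/√f = -1.8 log₁₀[5.76e-07 + 2.98e-05] = 8.131, so f = 0.01513.

f ≈ 0.0151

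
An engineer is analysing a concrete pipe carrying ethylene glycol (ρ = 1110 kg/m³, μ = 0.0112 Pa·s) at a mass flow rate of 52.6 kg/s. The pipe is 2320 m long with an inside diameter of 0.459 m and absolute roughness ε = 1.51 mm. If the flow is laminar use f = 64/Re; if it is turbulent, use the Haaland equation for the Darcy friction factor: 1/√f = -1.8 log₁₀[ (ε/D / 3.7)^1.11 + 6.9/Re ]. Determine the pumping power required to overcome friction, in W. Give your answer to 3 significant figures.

P ≈ 367 W

A = πD²/4 = π(0.459)²/4 = 0.1655 m²; mean velocity V = ṁ/(ρA) = 52.6/(1110 · 0.1655) = 0.2864 m/s.
Reynolds number Re = ρVD/μ = 1110 · 0.2864 · 0.459 / 0.0112 = 1.303e+04.
Re > 4000 → turbulent. Relative roughness ε/D = 0.00151/0.459 = 0.00329. Haaland: 1/√f = -1.8 log₁₀[(0.00329/3.7)^1.11 + 6.9/1.303e+04] = -1.8 log₁₀[0.000411 + 0.00053] = 5.448, so f = 0.03369.
Darcy-Weisbach: ΔP = f(L/D)(ρV²/2) = 0.03369·(2320/0.459)·(1110·0.2864²/2) = 0.03369·5054·45.52 = 7751 Pa.
Q = ṁ/ρ = 52.6/1110 = 0.04739 m³/s.
Pumping power P = QΔP = 0.04739·7751 = 367.3 W = 367 W.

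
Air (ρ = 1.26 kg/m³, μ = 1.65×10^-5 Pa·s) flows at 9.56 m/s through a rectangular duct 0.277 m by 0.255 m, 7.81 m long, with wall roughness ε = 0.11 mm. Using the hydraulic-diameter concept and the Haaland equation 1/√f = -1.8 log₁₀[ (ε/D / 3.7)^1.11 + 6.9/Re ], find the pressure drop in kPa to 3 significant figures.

Hydraulic diameter D_h = 4A/P = 4·(0.277·0.255)/(2·(0.277+0.255)) = 0.2825/1.064 = 0.2655 m.
Re = ρVD_h/μ = 1.26·9.56·0.2655/1.65e-05 = 1.939e+05.
ε/D_h = 0.00011/0.2655 = 0.000414; Haaland gives 1/√f = -1.8 log₁₀[4.12e-05+3.56e-05] = 7.407, so f = 0.01823.
ΔP = f(L/D_h)(ρV²/2) = 0.01823·7.81/0.2655·57.58 = 30.87 Pa.
ΔP = 0.0309 kPa.

ΔP ≈ 0.0309 kPa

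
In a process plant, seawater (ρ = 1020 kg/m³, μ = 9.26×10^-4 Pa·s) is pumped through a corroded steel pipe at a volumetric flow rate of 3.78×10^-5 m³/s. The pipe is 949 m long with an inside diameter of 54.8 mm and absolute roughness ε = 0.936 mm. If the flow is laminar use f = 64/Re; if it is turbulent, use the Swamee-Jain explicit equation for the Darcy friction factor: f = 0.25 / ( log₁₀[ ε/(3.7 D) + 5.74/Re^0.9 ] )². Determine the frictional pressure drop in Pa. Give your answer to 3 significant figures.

Cross-sectional area A = πD²/4 = π(0.0548)²/4 = 0.002359 m²; mean velocity V = Q/A = 3.78e-05/0.002359 = 0.01603 m/s.
Reynolds number Re = ρVD/μ = 1020 · 0.01603 · 0.0548 / 0.000926 = 967.4.
Re < 2300 → laminar flow, so f = 64/Re = 64/967.4 = 0.06616 (the turbulent correlation is not needed).
Darcy-Weisbach: ΔP = f(L/D)(ρV²/2) = 0.06616·(949/0.0548)·(1020·0.01603²/2) = 0.06616·1.732e+04·0.131 = 150.1 Pa.

ΔP ≈ 150 Pa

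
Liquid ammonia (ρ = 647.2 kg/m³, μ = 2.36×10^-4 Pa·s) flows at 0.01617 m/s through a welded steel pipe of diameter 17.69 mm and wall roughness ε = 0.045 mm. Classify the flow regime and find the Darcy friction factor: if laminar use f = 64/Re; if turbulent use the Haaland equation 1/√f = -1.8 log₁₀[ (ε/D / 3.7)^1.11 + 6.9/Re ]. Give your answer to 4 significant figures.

Re = ρVD/μ = 647.2·0.01617·0.01769/0.000236 = 784.4.
Re < 2300 → laminar, so f = 64/Re = 0.08159 (roughness is irrelevant in laminar flow).

f ≈ 0.08159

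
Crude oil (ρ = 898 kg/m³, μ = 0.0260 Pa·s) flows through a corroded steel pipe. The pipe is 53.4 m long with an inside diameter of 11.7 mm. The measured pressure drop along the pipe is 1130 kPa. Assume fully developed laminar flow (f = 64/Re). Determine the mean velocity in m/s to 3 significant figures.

V ≈ 3.48 m/s

For laminar flow, f = 64/Re with Re = ρVD/μ, so Darcy-Weisbach reduces to ΔP = 32μLV/D². Solving for V: V = ΔP·D²/(32μL) = 1.13e+06·(0.0117)²/(32·0.026·53.4) = 3.482 m/s.
Check: Re = ρVD/μ = 898·3.482·0.0117/0.026 = 1407 < 2300, so the laminar assumption holds.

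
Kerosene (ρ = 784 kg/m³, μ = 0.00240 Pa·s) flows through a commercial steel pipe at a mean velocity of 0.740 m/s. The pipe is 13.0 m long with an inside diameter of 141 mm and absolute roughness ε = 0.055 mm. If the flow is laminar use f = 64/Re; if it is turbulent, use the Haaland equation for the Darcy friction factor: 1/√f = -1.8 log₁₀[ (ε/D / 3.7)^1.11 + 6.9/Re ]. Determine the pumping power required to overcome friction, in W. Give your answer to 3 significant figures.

Reynolds number Re = ρVD/μ = 784 · 0.74 · 0.141 / 0.0024 = 3.408e+04.
Re > 4000 → turbulent. Relative roughness ε/D = 5.5e-05/0.141 = 0.00039. Haaland: 1/√f = -1.8 log₁₀[(0.00039/3.7)^1.11 + 6.9/3.408e+04] = -1.8 log₁₀[3.85e-05 + 0.000202] = 6.513, so f = 0.02358.
Darcy-Weisbach: ΔP = f(L/D)(ρV²/2) = 0.02358·(13/0.141)·(784·0.74²/2) = 0.02358·92.2·214.7 = 466.6 Pa.
Q = V·A = 0.74·0.01561 = 0.01155 m³/s.
Pumping power P = QΔP = 0.01155·466.6 = 5.392 W = 5.39 W.

P ≈ 5.39 W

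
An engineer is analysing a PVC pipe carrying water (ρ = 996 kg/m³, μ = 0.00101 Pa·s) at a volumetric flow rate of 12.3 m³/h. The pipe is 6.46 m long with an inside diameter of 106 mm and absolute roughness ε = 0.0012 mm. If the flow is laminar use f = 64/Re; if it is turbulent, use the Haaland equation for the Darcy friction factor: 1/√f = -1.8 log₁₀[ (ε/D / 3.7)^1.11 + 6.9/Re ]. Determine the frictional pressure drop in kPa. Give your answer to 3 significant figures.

ΔP ≈ 0.0990 kPa

Q = 12.3 m³/h = 12.3/3600 = 0.003417 m³/s.
Cross-sectional area A = πD²/4 = π(0.106)²/4 = 0.008825 m²; mean velocity V = Q/A = 0.003417/0.008825 = 0.3872 m/s.
Reynolds number Re = ρVD/μ = 996 · 0.3872 · 0.106 / 0.00101 = 4.047e+04.
Re > 4000 → turbulent. Relative roughness ε/D = 1.2e-06/0.106 = 1.13e-05. Haaland: 1/√f = -1.8 log₁₀[(1.13e-05/3.7)^1.11 + 6.9/4.047e+04] = -1.8 log₁₀[7.57e-07 + 0.00017] = 6.779, so f = 0.02176.
Darcy-Weisbach: ΔP = f(L/D)(ρV²/2) = 0.02176·(6.46/0.106)·(996·0.3872²/2) = 0.02176·60.94·74.65 = 98.98 Pa.
ΔP = 98.98 Pa = 0.0990 kPa.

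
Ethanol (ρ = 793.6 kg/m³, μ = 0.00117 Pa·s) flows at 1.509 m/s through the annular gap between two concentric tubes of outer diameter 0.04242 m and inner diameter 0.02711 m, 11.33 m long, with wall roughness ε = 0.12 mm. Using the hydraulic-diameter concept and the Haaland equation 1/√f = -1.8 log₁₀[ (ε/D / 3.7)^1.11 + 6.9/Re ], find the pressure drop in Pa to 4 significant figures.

ΔP ≈ 25970 Pa

Hydraulic diameter D_h = 4A/P = D_o - D_i = 0.04242 - 0.02711 = 0.01531 m.
Re = ρVD_h/μ = 793.6·1.509·0.01531/0.00117 = 1.567e+04.
ε/D_h = 0.00012/0.01531 = 0.00784; Haaland gives 1/√f = -1.8 log₁₀[0.00108+0.00044] = 5.075, so f = 0.03883.
ΔP = f(L/D_h)(ρV²/2) = 0.03883·11.33/0.01531·903.5 = 2.597e+04 Pa.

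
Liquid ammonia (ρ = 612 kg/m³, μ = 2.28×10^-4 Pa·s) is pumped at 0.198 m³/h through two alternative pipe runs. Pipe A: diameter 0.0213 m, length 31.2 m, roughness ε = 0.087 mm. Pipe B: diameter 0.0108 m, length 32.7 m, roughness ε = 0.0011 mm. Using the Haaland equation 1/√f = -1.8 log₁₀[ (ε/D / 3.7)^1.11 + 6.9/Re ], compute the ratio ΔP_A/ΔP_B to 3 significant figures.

ΔP_A/ΔP_B ≈ 0.0442

Pipe A: V = Q/A = 5.5e-05/0.0003563 = 0.1544 m/s; Re = 8825; ε/D = 0.00408; Haaland → f = 0.03709; ΔP_A = f(L/D)(ρV²/2) = 396.1 Pa.
Pipe B: V = Q/A = 5.5e-05/9.161e-05 = 0.6004 m/s; Re = 1.74e+04; ε/D = 0.000102; Haaland → f = 0.02682; ΔP_B = f(L/D)(ρV²/2) = 8956 Pa.
ΔP_A/ΔP_B = 396.1/8956 = 0.0442.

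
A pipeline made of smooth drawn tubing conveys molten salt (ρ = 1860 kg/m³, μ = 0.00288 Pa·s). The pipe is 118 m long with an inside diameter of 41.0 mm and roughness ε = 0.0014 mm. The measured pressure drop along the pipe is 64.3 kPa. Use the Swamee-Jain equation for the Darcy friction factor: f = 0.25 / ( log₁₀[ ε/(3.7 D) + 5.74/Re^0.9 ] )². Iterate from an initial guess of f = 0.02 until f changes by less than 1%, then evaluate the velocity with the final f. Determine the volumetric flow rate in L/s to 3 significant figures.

Q ≈ 1.32 L/s

Rearranging Darcy-Weisbach: V = √(2·ΔP·D/(f·L·ρ)). With ε/D = 1.4e-06/0.041 = 3.41e-05, iterate starting from f = 0.02:
  f = 0.02 → V = √(2·6.43e+04·0.041/(0.02·118·1860)) = 1.096 m/s; Re = ρVD/μ = 2.902e+04; f → 0.02366
  f = 0.02366 → V = 1.008 m/s; Re = 2.668e+04; f → 0.02414
  f = 0.02414 → V = 0.9975 m/s; Re = 2.641e+04; f → 0.0242
Converged (Δf/f < 1%). With the final f = 0.0242: V = √(2·6.43e+04·0.041/(0.0242·118·1860)) = 0.9963 m/s.
Q = V·A = 0.9963·(π/4·0.041²) = 0.001315 m³/s = 1.32 L/s.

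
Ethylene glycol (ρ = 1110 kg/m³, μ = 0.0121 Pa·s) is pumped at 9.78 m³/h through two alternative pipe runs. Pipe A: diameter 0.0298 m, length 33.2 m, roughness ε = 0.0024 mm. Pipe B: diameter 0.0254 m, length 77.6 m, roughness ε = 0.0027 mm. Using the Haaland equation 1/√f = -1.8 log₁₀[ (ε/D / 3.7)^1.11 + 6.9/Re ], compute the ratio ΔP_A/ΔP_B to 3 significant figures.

ΔP_A/ΔP_B ≈ 0.201

Pipe A: V = Q/A = 0.002717/0.0006975 = 3.895 m/s; Re = 1.065e+04; ε/D = 8.05e-05; Haaland → f = 0.03045; ΔP_A = f(L/D)(ρV²/2) = 2.856e+05 Pa.
Pipe B: V = Q/A = 0.002717/0.0005067 = 5.361 m/s; Re = 1.249e+04; ε/D = 0.000106; Haaland → f = 0.02921; ΔP_B = f(L/D)(ρV²/2) = 1.424e+06 Pa.
ΔP_A/ΔP_B = 2.856e+05/1.424e+06 = 0.201.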